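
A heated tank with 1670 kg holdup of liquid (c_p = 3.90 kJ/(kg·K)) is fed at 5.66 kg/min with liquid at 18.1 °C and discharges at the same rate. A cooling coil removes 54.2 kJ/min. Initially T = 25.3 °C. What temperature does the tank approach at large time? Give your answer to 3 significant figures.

15.6 °C

M c_p dT/dt = ṁ c_p (T_in − T) − Q̇.
At steady state dT/dt = 0 ⇒ T_ss = T_in − Q̇/(ṁ c_p) = 18.1 − 54.2/(5.66·3.90) = 15.645 °C.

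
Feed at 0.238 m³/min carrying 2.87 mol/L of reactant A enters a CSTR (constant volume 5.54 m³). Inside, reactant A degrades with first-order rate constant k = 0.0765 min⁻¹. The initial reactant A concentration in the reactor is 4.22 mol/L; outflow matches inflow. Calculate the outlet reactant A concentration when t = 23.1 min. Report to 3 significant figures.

1.23 mol/L

Species balance: V dC/dt = Q C_in − Q C − k V C.
dC/dt = (Q/V) C_in − (Q/V + k) C; effective rate a = Q/V + k = 0.042960 + 0.0765 = 0.11946 min⁻¹.
C_ss = Q C_in/(Q + kV) = 1.0321 mol/L; C(t) = C_ss + (C₀ − C_ss) e^(−a t).
C(23.1) = 1.0321 + (3.1879)·e^(−0.11946·23.1) = 1.0321 + (3.1879)·0.063321 = 1.2340 mol/L.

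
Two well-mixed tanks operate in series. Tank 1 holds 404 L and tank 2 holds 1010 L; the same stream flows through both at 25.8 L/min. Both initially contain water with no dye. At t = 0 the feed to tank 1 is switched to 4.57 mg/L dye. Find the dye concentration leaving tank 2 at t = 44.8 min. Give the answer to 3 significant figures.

2.32 mg/L

Species balance on tank i: dCᵢ/dt = (Cᵢ₋₁ − Cᵢ)/τᵢ with τᵢ = Vᵢ/Q.
τ₁ = 404/25.8 = 15.659 min; τ₂ = 1010/25.8 = 39.147 min.
Tank 1: C₁ = C_in(1 − e^(−t/τ₁)). Tank 2 (τ₁ ≠ τ₂): C₂ = C_in[1 − (τ₁ e^(−t/τ₁) − τ₂ e^(−t/τ₂))/(τ₁ − τ₂)].
At t = 44.8: e^(−t/τ₁) = 0.057212, e^(−t/τ₂) = 0.31842.
C₂ = 4.57·[1 − (15.659·0.057212 − 39.147·0.31842)/(-23.488)] = 4.57·0.50745 = 2.3190 mg/L.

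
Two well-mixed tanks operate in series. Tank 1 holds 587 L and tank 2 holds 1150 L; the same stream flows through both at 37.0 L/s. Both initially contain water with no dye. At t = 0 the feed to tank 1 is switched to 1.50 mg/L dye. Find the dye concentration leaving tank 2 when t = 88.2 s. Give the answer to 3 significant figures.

Each tank obeys Vᵢ dCᵢ/dt = Q(Cᵢ₋₁ − Cᵢ), so τᵢ = Vᵢ/Q.
τ₁ = 587/37.0 = 15.865 s; τ₂ = 1150/37.0 = 31.081 s.
Tank 1: C₁ = C_in(1 − e^(−t/τ₁)). Tank 2 (τ₁ ≠ τ₂): C₂ = C_in[1 − (τ₁ e^(−t/τ₁) − τ₂ e^(−t/τ₂))/(τ₁ − τ₂)].
At t = 88.2: e^(−t/τ₁) = 0.0038509, e^(−t/τ₂) = 0.058558.
C₂ = 1.50·[1 − (15.865·0.0038509 − 31.081·0.058558)/(-15.216)] = 1.50·0.88440 = 1.3266 mg/L.

1.33 mg/L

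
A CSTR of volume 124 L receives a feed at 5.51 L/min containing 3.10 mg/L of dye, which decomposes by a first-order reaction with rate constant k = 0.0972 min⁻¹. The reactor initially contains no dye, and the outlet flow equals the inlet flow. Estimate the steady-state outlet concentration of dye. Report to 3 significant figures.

0.973 mg/L

Accumulation = in − out − consumed: V dC/dt = Q C_in − Q C − k V C.
At steady state: 0 = Q C_in − (Q + kV) C_ss, so C_ss = Q C_in/(Q + kV).
C_ss = 5.51·3.10/(5.51 + 0.0972·124) = 17.081/17.563 = 0.97257 mg/L.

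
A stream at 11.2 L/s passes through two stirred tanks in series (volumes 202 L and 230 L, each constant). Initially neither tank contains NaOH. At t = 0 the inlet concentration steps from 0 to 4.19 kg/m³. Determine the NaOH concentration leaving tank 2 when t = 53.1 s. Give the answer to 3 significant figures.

3.19 kg/m³

Time constants: τᵢ = Vᵢ/Q for each well-mixed tank.
τ₁ = 202/11.2 = 18.036 s; τ₂ = 230/11.2 = 20.536 s.
Tank 1: C₁ = C_in(1 − e^(−t/τ₁)). Tank 2 (τ₁ ≠ τ₂): C₂ = C_in[1 − (τ₁ e^(−t/τ₁) − τ₂ e^(−t/τ₂))/(τ₁ − τ₂)].
At t = 53.1: e^(−t/τ₁) = 0.052646, e^(−t/τ₂) = 0.075340.
C₂ = 4.19·[1 − (18.036·0.052646 − 20.536·0.075340)/(-2.5000)] = 4.19·0.76094 = 3.1883 kg/m³.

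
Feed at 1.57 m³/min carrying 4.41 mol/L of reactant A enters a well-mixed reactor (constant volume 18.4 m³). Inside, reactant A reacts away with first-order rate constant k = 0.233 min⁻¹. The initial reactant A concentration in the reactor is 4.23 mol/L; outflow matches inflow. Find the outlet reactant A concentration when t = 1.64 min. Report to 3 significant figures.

2.99 mol/L

Species balance: V dC/dt = Q C_in − Q C − k V C.
This is linear with rate a = Q/V + k = 0.31833 min⁻¹.
C_ss = Q C_in/(Q + kV) = 1.1821 mol/L; C(t) = C_ss + (C₀ − C_ss) e^(−a t).
C(1.64) = 1.1821 + (3.0479)·e^(−0.31833·1.64) = 1.1821 + (3.0479)·0.59330 = 2.9904 mol/L.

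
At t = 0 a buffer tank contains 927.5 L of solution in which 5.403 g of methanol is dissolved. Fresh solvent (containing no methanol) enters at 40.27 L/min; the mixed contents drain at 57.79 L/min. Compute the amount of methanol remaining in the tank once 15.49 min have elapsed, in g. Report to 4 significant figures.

Total volume: dV/dt = Q_in − Q_out = -17.5200 L/min, so V(t) = 927.5 − 17.5200 t and V(15.49) = 656.115 L.
Species balance (pure solvent in): dm/dt = −Q_out · m/V(t).
Separate: dm/m = −Q_out dt/V(t) ⇒ ln(m/m₀) = −(Q_out/(Q_in−Q_out)) ln(V/V₀).
m = m₀ (V₀/V)^(Q_out/(Q_in−Q_out)) = 5.403 × (927.5/656.115)^(-3.29852) = 1.72487 g.

1.725 g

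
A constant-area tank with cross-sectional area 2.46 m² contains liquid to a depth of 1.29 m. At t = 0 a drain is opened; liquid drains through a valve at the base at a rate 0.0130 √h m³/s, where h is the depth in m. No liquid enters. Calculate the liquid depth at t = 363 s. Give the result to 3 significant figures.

0.0312 m

With no inflow, A dh/dt = −0.0130 √h.
∫ h^(−1/2) dh = −(0.0130/A) ∫ dt, giving 2√h = 2√h₀ − (0.0130/A) t.
√h = √1.29 − 0.0130·363/(2·2.46) = 1.1358 − 0.95915 = 0.17664.
h = 0.17664² = 0.031200 m.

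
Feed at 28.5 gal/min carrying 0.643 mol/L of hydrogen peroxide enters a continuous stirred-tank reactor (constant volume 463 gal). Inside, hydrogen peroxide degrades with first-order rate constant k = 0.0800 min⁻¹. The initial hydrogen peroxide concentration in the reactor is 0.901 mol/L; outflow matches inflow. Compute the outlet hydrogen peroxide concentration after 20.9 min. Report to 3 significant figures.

Accumulation = in − out − consumed: V dC/dt = Q C_in − Q C − k V C.
This is linear with rate a = Q/V + k = 0.14156 min⁻¹.
C_ss = Q C_in/(Q + kV) = 0.27961 mol/L; C(t) = C_ss + (C₀ − C_ss) e^(−a t).
C(20.9) = 0.27961 + (0.62139)·e^(−0.14156·20.9) = 0.27961 + (0.62139)·0.051897 = 0.31186 mol/L.

0.312 mol/L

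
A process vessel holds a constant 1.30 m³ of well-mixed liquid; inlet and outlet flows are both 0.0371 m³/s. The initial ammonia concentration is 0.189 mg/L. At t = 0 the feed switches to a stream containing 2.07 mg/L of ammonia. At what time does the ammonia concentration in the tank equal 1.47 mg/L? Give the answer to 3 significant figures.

Species balance: V dC/dt = Q(C_in − C) ⇒ τ = V/Q = 35.040 s.
C(t) = C_in + (C₀ − C_in) e^(−t/τ). Set C = 1.47 and solve for t:
e^(−t/τ) = (C − C_in)/(C₀ − C_in) = (1.47 − 2.07)/(0.189 − 2.07) = 0.31898
t = −τ ln(…) = 35.040 × 1.1426 = 40.038 s.

40.0 s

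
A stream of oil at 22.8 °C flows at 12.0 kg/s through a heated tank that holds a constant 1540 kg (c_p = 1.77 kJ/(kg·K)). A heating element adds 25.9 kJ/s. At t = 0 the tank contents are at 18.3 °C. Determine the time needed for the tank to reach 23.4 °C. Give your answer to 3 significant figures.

285 s

Energy balance: M c_p dT/dt = ṁ c_p (T_in − T) + 25.9.
τ = M/ṁ = 128.33 s; T_ss = T_in + Q̇/(ṁ c_p) = 24.019 °C.
T(t) = T_ss + (T₀ − T_ss) e^(−t/τ). Set T = 23.4:
e^(−t/τ) = (23.4 − 24.019)/(18.3 − 24.019) = 0.10830
t = −128.33 · ln(0.10830) = 285.27 s.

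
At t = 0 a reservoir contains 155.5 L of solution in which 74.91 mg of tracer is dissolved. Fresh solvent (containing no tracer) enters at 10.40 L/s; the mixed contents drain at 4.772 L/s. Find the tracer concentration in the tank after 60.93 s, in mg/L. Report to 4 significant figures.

Total volume: dV/dt = Q_in − Q_out = 5.62800 L/s, so V(t) = 155.5 + 5.62800 t and V(60.93) = 498.414 L.
Solute balance: dm/dt = 0 − Q_out C = −Q_out m/V(t).
Separate: dm/m = −Q_out dt/V(t) ⇒ ln(m/m₀) = −(Q_out/(Q_in−Q_out)) ln(V/V₀).
m = m₀ (V₀/V)^(Q_out/(Q_in−Q_out)) = 74.91 × (155.5/498.414)^(0.847903) = 27.9010 mg.
C = m/V = 27.9010/498.414 = 0.0559795 mg/L.

0.05598 mg/L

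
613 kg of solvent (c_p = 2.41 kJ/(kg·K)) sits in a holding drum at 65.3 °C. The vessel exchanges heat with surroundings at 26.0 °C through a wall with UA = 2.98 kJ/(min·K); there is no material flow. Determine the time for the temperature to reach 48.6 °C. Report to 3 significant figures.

274 min

First-law balance (no shaft work): M c_p dT/dt = −UA(T − T_amb).
τ = M c_p/UA = 495.75 min; T_ss = T_amb = 26.000 °C.
T(t) = T_ss + (T₀ − T_ss)e^(−t/τ); set T = 48.6:
t = −τ ln[(T − T_ss)/(T₀ − T_ss)] = −495.75 · ln(0.57506) = 274.28 min.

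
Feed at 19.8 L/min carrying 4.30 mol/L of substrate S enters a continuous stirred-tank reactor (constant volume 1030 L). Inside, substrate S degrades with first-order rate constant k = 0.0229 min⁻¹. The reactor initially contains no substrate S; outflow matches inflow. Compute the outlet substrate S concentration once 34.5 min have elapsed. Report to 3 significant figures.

1.50 mol/L

Accumulation = in − out − consumed: V dC/dt = Q C_in − Q C − k V C.
This is linear with rate a = Q/V + k = 0.042123 min⁻¹.
C_ss = Q C_in/(Q + kV) = 1.9623 mol/L; C(t) = C_ss + (C₀ − C_ss) e^(−a t).
C(34.5) = 1.9623 + (-1.9623)·e^(−0.042123·34.5) = 1.9623 + (-1.9623)·0.23381 = 1.5035 mol/L.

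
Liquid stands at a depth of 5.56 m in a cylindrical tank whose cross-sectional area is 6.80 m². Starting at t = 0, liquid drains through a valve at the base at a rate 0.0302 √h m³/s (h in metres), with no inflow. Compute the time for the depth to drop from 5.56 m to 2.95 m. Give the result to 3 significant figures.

With no inflow, A dh/dt = −0.0302 √h.
This is separable: 2 d(√h)/dt = −0.0302/A, so √h = √h₀ − (0.0302/(2A)) t.
t = 2A(√h₀ − √h)/0.0302 = 2·6.80·(√5.56 − √2.95)/0.0302
  = 13.600 × (2.3580 − 1.7176) / 0.0302 = 288.40 s.

288 s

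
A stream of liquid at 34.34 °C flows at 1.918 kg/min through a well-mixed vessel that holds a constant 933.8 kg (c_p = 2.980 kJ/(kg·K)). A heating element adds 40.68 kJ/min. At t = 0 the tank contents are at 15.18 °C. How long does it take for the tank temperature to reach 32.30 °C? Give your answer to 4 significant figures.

M c_p dT/dt = ṁ c_p (T_in − T) + Q̇.
τ = M/ṁ = 486.861 min; T_ss = T_in + Q̇/(ṁ c_p) = 41.4573 °C.
T(t) = T_ss + (T₀ − T_ss) e^(−t/τ). Set T = 32.30:
e^(−t/τ) = (32.30 − 41.4573)/(15.18 − 41.4573) = 0.348487
t = −486.861 · ln(0.348487) = 513.226 min.

513.2 min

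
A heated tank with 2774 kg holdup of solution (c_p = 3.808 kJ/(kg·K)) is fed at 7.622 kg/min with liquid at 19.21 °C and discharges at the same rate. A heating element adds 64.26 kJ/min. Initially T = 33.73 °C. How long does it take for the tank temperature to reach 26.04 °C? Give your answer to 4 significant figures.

Unsteady energy balance on the tank contents: M c_p dT/dt = ṁ c_p (T_in − T) + 64.26.
τ = M/ṁ = 363.946 min; T_ss = T_in + Q̇/(ṁ c_p) = 21.4240 °C.
T(t) = T_ss + (T₀ − T_ss) e^(−t/τ). Set T = 26.04:
e^(−t/τ) = (26.04 − 21.4240)/(33.73 − 21.4240) = 0.375102
t = −363.946 · ln(0.375102) = 356.870 min.

356.9 min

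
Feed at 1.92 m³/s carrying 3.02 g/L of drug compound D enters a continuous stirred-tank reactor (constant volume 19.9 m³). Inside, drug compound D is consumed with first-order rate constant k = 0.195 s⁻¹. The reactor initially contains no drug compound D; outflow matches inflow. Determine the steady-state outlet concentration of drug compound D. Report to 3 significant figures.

Accumulation = in − out − consumed: V dC/dt = Q C_in − Q C − k V C.
Steady state (dC/dt = 0): C_ss = Q C_in/(Q + kV) = C_in/(1 + kV/Q).
C_ss = 1.92·3.02/(1.92 + 0.195·19.9) = 5.7984/5.8005 = 0.99964 g/L.

1.00 g/L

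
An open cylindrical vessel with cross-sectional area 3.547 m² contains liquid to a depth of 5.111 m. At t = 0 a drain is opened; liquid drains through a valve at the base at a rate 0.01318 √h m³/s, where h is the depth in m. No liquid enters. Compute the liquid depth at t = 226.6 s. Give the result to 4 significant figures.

Mass balance (ρ constant): A dh/dt = −0.01318 √h.
This is separable: 2 d(√h)/dt = −0.01318/A, so √h = √h₀ − (0.01318/(2A)) t.
√h = √5.111 − 0.01318·226.6/(2·3.547) = 2.26075 − 0.421002 = 1.83975.
h = 1.83975² = 3.38468 m.

3.385 m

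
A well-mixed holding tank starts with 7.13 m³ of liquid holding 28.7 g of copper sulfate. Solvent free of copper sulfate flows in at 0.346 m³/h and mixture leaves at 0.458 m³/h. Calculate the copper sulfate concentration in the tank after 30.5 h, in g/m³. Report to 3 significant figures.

0.537 g/m³

Total volume: dV/dt = Q_in − Q_out = -0.11200 m³/h, so V(t) = 7.13 − 0.11200 t and V(30.5) = 3.7140 m³.
Species balance (pure solvent in): dm/dt = −Q_out · m/V(t).
Separate: dm/m = −Q_out dt/V(t) ⇒ ln(m/m₀) = −(Q_out/(Q_in−Q_out)) ln(V/V₀).
m = m₀ (V₀/V)^(Q_out/(Q_in−Q_out)) = 28.7 × (7.13/3.7140)^(-4.0893) = 1.9934 g.
C = m/V = 1.9934/3.7140 = 0.53673 g/m³.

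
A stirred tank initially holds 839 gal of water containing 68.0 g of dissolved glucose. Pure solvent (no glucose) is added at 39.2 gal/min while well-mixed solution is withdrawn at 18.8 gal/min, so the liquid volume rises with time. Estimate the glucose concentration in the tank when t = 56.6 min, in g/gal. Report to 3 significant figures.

0.0154 g/gal

Total volume: dV/dt = Q_in − Q_out = 20.400 gal/min, so V(t) = 839 + 20.400 t and V(56.6) = 1993.6 gal.
Solute balance: dm/dt = 0 − Q_out C = −Q_out m/V(t).
dm/m = −Q_out dt/(V₀ + 20.400 t); integrating gives ln(m/m₀) = −(Q_out/(Q_in−Q_out)) ln(V/V₀).
m = m₀ (V₀/V)^(Q_out/(Q_in−Q_out)) = 68.0 × (839/1993.6)^(0.92157) = 30.627 g.
C = m/V = 30.627/1993.6 = 0.015362 g/gal.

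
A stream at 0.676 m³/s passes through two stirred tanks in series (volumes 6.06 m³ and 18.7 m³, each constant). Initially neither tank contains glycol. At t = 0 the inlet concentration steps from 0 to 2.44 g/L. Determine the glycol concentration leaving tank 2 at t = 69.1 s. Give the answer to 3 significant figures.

Each tank obeys Vᵢ dCᵢ/dt = Q(Cᵢ₋₁ − Cᵢ), so τᵢ = Vᵢ/Q.
τ₁ = 6.06/0.676 = 8.9645 s; τ₂ = 18.7/0.676 = 27.663 s.
Tank 1: C₁ = C_in(1 − e^(−t/τ₁)). Tank 2 (τ₁ ≠ τ₂): C₂ = C_in[1 − (τ₁ e^(−t/τ₁) − τ₂ e^(−t/τ₂))/(τ₁ − τ₂)].
At t = 69.1: e^(−t/τ₁) = 0.00044914, e^(−t/τ₂) = 0.082254.
C₂ = 2.44·[1 − (8.9645·0.00044914 − 27.663·0.082254)/(-18.698)] = 2.44·0.87853 = 2.1436 g/L.

2.14 g/L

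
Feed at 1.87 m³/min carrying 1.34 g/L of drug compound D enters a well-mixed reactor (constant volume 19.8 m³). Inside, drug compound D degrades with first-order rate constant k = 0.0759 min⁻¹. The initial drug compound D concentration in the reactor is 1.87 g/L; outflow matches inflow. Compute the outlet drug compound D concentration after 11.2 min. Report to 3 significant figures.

Species balance: V dC/dt = Q C_in − Q C − k V C.
This is linear with rate a = Q/V + k = 0.17034 min⁻¹.
C_ss = Q C_in/(Q + kV) = 0.74294 g/L; C(t) = C_ss + (C₀ − C_ss) e^(−a t).
C(11.2) = 0.74294 + (1.1271)·e^(−0.17034·11.2) = 0.74294 + (1.1271)·0.14840 = 0.91019 g/L.

0.910 g/L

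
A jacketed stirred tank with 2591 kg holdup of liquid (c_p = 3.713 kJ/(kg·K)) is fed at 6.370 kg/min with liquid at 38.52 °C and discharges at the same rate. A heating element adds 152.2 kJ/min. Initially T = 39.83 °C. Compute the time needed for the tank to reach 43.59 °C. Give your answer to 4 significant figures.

538.1 min

M c_p dT/dt = ṁ c_p (T_in − T) + Q̇.
τ = M/ṁ = 406.750 min; T_ss = T_in + Q̇/(ṁ c_p) = 44.9550 °C.
T(t) = T_ss + (T₀ − T_ss) e^(−t/τ). Set T = 43.59:
e^(−t/τ) = (43.59 − 44.9550)/(39.83 − 44.9550) = 0.266345
t = −406.750 · ln(0.266345) = 538.115 min.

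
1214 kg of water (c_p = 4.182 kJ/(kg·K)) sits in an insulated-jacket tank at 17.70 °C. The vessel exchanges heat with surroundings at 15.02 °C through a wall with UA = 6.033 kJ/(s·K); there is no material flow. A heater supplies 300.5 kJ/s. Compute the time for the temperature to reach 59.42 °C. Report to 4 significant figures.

M c_p dT/dt = −UA(T − T_amb) + Q̇.
τ = M c_p/UA = 841.530 s; T_ss = T_amb + Q̇/UA = 15.02 + 300.5/6.033 = 64.8294 °C.
T(t) = T_ss + (T₀ − T_ss)e^(−t/τ); set T = 59.42:
t = −τ ln[(T − T_ss)/(T₀ − T_ss)] = −841.530 · ln(0.114777) = 1821.71 s.

1822 s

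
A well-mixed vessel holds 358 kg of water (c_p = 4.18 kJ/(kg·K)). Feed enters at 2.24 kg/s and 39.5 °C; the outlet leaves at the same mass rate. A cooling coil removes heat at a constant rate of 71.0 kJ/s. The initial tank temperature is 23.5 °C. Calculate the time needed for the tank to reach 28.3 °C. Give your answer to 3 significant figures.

135 s

Energy balance: M c_p dT/dt = ṁ c_p (T_in − T) − 71.0.
τ = M/ṁ = 159.82 s; T_ss = T_in − Q̇/(ṁ c_p) = 31.917 °C.
T(t) = T_ss + (T₀ − T_ss) e^(−t/τ). Set T = 28.3:
e^(−t/τ) = (28.3 − 31.917)/(23.5 − 31.917) = 0.42973
t = −159.82 · ln(0.42973) = 134.98 s.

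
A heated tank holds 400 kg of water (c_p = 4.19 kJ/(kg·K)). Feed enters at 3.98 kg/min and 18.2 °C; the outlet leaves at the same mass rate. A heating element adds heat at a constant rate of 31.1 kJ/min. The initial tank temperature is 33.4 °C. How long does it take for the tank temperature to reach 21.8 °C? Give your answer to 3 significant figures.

M c_p dT/dt = ṁ c_p (T_in − T) + Q̇.
τ = M/ṁ = 100.50 min; T_ss = T_in + Q̇/(ṁ c_p) = 20.065 °C.
T(t) = T_ss + (T₀ − T_ss) e^(−t/τ). Set T = 21.8:
e^(−t/τ) = (21.8 − 20.065)/(33.4 − 20.065) = 0.13011
t = −100.50 · ln(0.13011) = 204.96 min.

205 min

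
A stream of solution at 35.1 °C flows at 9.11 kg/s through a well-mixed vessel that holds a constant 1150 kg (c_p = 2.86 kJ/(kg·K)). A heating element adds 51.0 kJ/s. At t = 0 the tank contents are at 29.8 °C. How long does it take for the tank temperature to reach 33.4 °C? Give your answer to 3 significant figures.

M c_p dT/dt = ṁ c_p (T_in − T) + Q̇.
τ = M/ṁ = 126.23 s; T_ss = T_in + Q̇/(ṁ c_p) = 37.057 °C.
T(t) = T_ss + (T₀ − T_ss) e^(−t/τ). Set T = 33.4:
e^(−t/τ) = (33.4 − 37.057)/(29.8 − 37.057) = 0.50396
t = −126.23 · ln(0.50396) = 86.504 s.

86.5 s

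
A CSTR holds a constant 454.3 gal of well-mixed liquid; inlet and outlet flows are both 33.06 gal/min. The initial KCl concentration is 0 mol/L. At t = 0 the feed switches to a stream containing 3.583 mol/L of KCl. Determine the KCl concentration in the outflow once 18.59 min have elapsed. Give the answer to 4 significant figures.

2.657 mol/L

Species balance on the tank: V dC/dt = Q(C_in − C).
Time constant τ = V/Q = 454.3/33.06 = 13.7417 min.
Integrating: C(t) = C_in + (C₀ − C_in) e^(−t/τ).
C(18.59) = 3.583 + (0 − 3.583)·e^(−18.59/13.7417) = 3.583 + (-3.58300)·0.258511 = 2.65676 mol/L.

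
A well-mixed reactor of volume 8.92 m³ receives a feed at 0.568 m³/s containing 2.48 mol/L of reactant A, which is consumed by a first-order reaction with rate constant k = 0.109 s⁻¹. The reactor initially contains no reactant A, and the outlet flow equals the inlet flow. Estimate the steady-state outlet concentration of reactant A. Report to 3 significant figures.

0.915 mol/L

Species balance: V dC/dt = Q C_in − Q C − k V C.
At steady state: 0 = Q C_in − (Q + kV) C_ss, so C_ss = Q C_in/(Q + kV).
C_ss = 0.568·2.48/(0.568 + 0.109·8.92) = 1.4086/1.5403 = 0.91454 mol/L.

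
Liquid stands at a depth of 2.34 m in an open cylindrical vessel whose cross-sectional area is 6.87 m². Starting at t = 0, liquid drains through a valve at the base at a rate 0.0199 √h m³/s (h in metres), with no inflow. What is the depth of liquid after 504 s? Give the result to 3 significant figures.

A dh/dt = −Q_out = −0.0199 √h.
∫ h^(−1/2) dh = −(0.0199/A) ∫ dt, giving 2√h = 2√h₀ − (0.0199/A) t.
√h = √2.34 − 0.0199·504/(2·6.87) = 1.5297 − 0.72996 = 0.79975.
h = 0.79975² = 0.63960 m.

0.640 m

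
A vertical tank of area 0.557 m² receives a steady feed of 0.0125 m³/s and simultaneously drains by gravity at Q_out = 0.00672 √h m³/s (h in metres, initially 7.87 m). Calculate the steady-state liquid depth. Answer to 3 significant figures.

A dh/dt = Q_in − 0.00672 √h. Steady state requires inflow = outflow:
Q_in = 0.00672 √h_ss ⇒ √h_ss = 0.0125/0.00672 = 1.8601.
h_ss = 1.8601² = 3.4600 m. (Since h₀ = 7.87 m > h_ss, the level will fall toward this value.)

3.46 m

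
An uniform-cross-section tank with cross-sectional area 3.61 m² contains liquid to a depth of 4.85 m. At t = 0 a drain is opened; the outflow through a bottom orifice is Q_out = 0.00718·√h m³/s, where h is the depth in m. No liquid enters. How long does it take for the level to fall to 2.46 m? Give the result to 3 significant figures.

A dh/dt = −Q_out = −0.00718 √h.
Separate and integrate: 2(√h − √h₀) = −(0.00718/A) t.
t = 2A(√h₀ − √h)/0.00718 = 2·3.61·(√4.85 − √2.46)/0.00718
  = 7.2200 × (2.2023 − 1.5684) / 0.00718 = 637.36 s.

637 s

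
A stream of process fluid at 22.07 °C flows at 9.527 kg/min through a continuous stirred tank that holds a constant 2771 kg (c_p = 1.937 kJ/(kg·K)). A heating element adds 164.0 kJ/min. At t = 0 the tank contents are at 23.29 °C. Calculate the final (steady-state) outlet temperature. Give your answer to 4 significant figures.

M c_p dT/dt = ṁ c_p (T_in − T) + Q̇.
At steady state dT/dt = 0 ⇒ T_ss = T_in + Q̇/(ṁ c_p) = 22.07 + 164.0/(9.527·1.937) = 30.9571 °C.

30.96 °C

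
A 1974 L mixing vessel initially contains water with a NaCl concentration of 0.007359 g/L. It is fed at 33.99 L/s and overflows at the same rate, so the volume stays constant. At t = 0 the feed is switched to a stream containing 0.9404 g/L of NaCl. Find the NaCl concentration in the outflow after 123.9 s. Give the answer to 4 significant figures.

0.8299 g/L

Mass balance on the solute (V constant): V dC/dt = Q(C_in − C).
So dC/dt = (C_in − C)/τ with τ = V/Q = 1974/33.99 = 58.0759 s.
Integrating: C(t) = C_in + (C₀ − C_in) e^(−t/τ).
C(123.9) = 0.9404 + (0.007359 − 0.9404)·e^(−123.9/58.0759) = 0.9404 + (-0.933041)·0.118432 = 0.829898 g/L.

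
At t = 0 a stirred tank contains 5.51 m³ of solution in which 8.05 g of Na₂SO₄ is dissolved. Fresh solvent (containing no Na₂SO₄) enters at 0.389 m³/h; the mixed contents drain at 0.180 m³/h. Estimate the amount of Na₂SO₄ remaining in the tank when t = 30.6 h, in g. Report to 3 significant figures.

Let m(t) be the amount of Na₂SO₄. Volume: V(t) = V₀ + (Q_in − Q_out) t = 5.51 + 0.20900 t; V(30.6) = 11.905 m³.
No Na₂SO₄ enters, so dm/dt = −Q_out · (m/V).
Separate: dm/m = −Q_out dt/V(t) ⇒ ln(m/m₀) = −(Q_out/(Q_in−Q_out)) ln(V/V₀).
m = m₀ (V₀/V)^(Q_out/(Q_in−Q_out)) = 8.05 × (5.51/11.905)^(0.86124) = 4.1460 g.

4.15 g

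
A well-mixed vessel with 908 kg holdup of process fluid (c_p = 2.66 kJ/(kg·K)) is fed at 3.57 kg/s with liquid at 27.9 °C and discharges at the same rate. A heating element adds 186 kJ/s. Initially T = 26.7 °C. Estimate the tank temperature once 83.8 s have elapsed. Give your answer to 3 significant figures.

Energy balance: M c_p dT/dt = ṁ c_p (T_in − T) + 186.
τ = M/ṁ = 254.34 s; T_ss = T_in + Q̇/(ṁ c_p) = 27.9 + 186/(3.57·2.66) = 47.487 °C.
Solution: T(t) = T_ss + (T₀ − T_ss) e^(−t/τ).
T(83.8) = 47.487 + (-20.787)·e^(−83.8/254.34) = 47.487 + (-20.787)·0.71930 = 32.535 °C.

32.5 °C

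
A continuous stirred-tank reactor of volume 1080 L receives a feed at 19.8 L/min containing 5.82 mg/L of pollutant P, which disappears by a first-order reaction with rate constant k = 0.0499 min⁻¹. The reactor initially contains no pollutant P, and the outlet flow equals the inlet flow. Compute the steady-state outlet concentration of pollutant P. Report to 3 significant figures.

Accumulation = in − out − consumed: V dC/dt = Q C_in − Q C − k V C.
At steady state: 0 = Q C_in − (Q + kV) C_ss, so C_ss = Q C_in/(Q + kV).
C_ss = 19.8·5.82/(19.8 + 0.0499·1080) = 115.24/73.692 = 1.5638 mg/L.

1.56 mg/L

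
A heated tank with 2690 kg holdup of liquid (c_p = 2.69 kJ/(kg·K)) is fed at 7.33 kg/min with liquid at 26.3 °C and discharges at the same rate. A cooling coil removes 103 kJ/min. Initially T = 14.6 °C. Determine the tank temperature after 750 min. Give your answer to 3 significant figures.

20.2 °C

M c_p dT/dt = ṁ c_p (T_in − T) − Q̇.
τ = M/ṁ = 366.98 min; T_ss = T_in − Q̇/(ṁ c_p) = 26.3 − 103/(7.33·2.69) = 21.076 °C.
Solution: T(t) = T_ss + (T₀ − T_ss) e^(−t/τ).
T(750) = 21.076 + (-6.4763)·e^(−750/366.98) = 21.076 + (-6.4763)·0.12955 = 20.237 °C.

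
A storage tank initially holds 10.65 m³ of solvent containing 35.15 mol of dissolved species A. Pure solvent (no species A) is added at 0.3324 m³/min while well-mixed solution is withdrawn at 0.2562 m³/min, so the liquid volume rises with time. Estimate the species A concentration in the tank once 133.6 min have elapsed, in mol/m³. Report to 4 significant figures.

0.1769 mol/m³

Let m(t) be the amount of species A. Volume: V(t) = V₀ + (Q_in − Q_out) t = 10.65 + 0.0762000 t; V(133.6) = 20.8303 m³.
No species A enters, so dm/dt = −Q_out · (m/V).
Separate: dm/m = −Q_out dt/V(t) ⇒ ln(m/m₀) = −(Q_out/(Q_in−Q_out)) ln(V/V₀).
m = m₀ (V₀/V)^(Q_out/(Q_in−Q_out)) = 35.15 × (10.65/20.8303)^(3.36220) = 3.68434 mol.
C = m/V = 3.68434/20.8303 = 0.176874 mol/m³.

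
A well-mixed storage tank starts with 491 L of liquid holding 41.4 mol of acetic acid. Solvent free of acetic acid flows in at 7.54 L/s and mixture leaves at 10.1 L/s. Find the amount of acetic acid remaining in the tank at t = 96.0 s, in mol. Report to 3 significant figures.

2.68 mol

Total volume: dV/dt = Q_in − Q_out = -2.5600 L/s, so V(t) = 491 − 2.5600 t and V(96.0) = 245.24 L.
No acetic acid enters, so dm/dt = −Q_out · (m/V).
dm/m = −Q_out dt/(V₀ − 2.5600 t); integrating gives ln(m/m₀) = −(Q_out/(Q_in−Q_out)) ln(V/V₀).
m = m₀ (V₀/V)^(Q_out/(Q_in−Q_out)) = 41.4 × (491/245.24)^(-3.9453) = 2.6763 mol.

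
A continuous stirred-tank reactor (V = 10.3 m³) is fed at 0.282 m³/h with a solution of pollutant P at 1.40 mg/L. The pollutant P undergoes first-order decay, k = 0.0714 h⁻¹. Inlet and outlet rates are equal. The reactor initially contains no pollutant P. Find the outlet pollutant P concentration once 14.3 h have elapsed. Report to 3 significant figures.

Species balance: V dC/dt = Q C_in − Q C − k V C.
dC/dt = (Q/V) C_in − (Q/V + k) C; effective rate a = Q/V + k = 0.027379 + 0.0714 = 0.098779 h⁻¹.
C_ss = Q C_in/(Q + kV) = 0.38804 mg/L; C(t) = C_ss + (C₀ − C_ss) e^(−a t).
C(14.3) = 0.38804 + (-0.38804)·e^(−0.098779·14.3) = 0.38804 + (-0.38804)·0.24353 = 0.29354 mg/L.

0.294 mg/L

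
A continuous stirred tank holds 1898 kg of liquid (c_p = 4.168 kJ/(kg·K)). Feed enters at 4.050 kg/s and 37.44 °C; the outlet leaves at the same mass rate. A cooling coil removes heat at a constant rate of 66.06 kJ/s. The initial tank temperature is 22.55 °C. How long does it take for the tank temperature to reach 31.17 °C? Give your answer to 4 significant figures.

M c_p dT/dt = ṁ c_p (T_in − T) − Q̇.
τ = M/ṁ = 468.642 s; T_ss = T_in − Q̇/(ṁ c_p) = 33.5266 °C.
T(t) = T_ss + (T₀ − T_ss) e^(−t/τ). Set T = 31.17:
e^(−t/τ) = (31.17 − 33.5266)/(22.55 − 33.5266) = 0.214692
t = −468.642 · ln(0.214692) = 721.029 s.

721.0 s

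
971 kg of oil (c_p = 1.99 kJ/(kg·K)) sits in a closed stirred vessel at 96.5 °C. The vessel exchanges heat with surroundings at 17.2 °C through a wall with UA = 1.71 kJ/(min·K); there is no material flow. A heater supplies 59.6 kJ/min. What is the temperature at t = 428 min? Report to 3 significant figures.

Heat balance on the well-mixed liquid: M c_p dT/dt = −UA(T − T_amb) + Q̇.
dT/dt = (T_ss − T)/τ with T_ss = T_amb + Q̇/UA = 17.2 + 59.6/1.71 = 52.054 °C, τ = M c_p/UA = 971·1.99/1.71 = 1130.0 min.
Solution: T(t) = T_ss + (T₀ − T_ss) e^(−t/τ).
T(428) = 52.054 + (44.446)·0.68471 = 82.486 °C.

82.5 °C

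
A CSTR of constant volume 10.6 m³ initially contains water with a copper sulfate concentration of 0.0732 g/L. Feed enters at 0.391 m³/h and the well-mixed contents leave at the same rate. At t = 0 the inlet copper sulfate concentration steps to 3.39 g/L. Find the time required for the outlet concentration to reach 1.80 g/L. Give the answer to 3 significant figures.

19.9 h

Species balance: V dC/dt = Q(C_in − C) ⇒ τ = V/Q = 27.110 h.
C(t) = C_in + (C₀ − C_in) e^(−t/τ). Set C = 1.80 and solve for t:
e^(−t/τ) = (C − C_in)/(C₀ − C_in) = (1.80 − 3.39)/(0.0732 − 3.39) = 0.47938
t = −τ ln(…) = 27.110 × 0.73527 = 19.933 h.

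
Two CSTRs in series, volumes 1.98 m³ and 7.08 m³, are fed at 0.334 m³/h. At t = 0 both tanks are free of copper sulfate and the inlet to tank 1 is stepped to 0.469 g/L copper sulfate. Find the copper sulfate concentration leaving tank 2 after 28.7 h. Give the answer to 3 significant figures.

0.302 g/L

Species balance on tank i: dCᵢ/dt = (Cᵢ₋₁ − Cᵢ)/τᵢ with τᵢ = Vᵢ/Q.
τ₁ = 1.98/0.334 = 5.9281 h; τ₂ = 7.08/0.334 = 21.198 h.
Solving the cascade with C₁(0)=C₂(0)=0 gives C₂(t) = C_in[1 − (τ₁ e^(−t/τ₁) − τ₂ e^(−t/τ₂))/(τ₁ − τ₂)].
At t = 28.7: e^(−t/τ₁) = 0.0078967, e^(−t/τ₂) = 0.25822.
C₂ = 0.469·[1 − (5.9281·0.0078967 − 21.198·0.25822)/(-15.269)] = 0.469·0.64459 = 0.30231 g/L.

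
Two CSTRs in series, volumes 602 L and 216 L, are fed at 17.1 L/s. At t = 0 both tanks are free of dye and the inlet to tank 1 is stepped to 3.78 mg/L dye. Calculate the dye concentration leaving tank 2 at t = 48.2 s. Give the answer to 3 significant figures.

Time constants: τᵢ = Vᵢ/Q for each well-mixed tank.
τ₁ = 602/17.1 = 35.205 s; τ₂ = 216/17.1 = 12.632 s.
Tank 1: C₁ = C_in(1 − e^(−t/τ₁)). Tank 2 (τ₁ ≠ τ₂): C₂ = C_in[1 − (τ₁ e^(−t/τ₁) − τ₂ e^(−t/τ₂))/(τ₁ − τ₂)].
At t = 48.2: e^(−t/τ₁) = 0.25433, e^(−t/τ₂) = 0.022019.
C₂ = 3.78·[1 − (35.205·0.25433 − 12.632·0.022019)/(22.573)] = 3.78·0.61568 = 2.3273 mg/L.

2.33 mg/L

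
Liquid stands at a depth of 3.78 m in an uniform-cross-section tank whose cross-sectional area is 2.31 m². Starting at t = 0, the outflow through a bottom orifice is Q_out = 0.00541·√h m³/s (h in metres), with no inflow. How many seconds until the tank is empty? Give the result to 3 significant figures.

1660 s

A dh/dt = −Q_out = −0.00541 √h.
This is separable: 2 d(√h)/dt = −0.00541/A, so √h = √h₀ − (0.00541/(2A)) t.
Set h = 0: 2√h₀ = (0.00541/A) t_empty ⇒ t_empty = 2A√h₀/0.00541.
t_empty = 2·2.31·√3.78/0.00541 = 4.6200·1.9442/0.00541 = 1660.3 s.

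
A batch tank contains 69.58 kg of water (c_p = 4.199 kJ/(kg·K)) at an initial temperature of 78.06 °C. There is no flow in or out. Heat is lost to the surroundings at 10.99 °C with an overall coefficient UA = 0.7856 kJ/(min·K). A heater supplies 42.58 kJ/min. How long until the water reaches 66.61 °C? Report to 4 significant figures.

819.9 min

Unsteady energy balance on the tank contents: M c_p dT/dt = −UA(T − T_amb) + Q̇.
τ = M c_p/UA = 371.902 min; T_ss = T_amb + Q̇/UA = 10.99 + 42.58/0.7856 = 65.1906 °C.
T(t) = T_ss + (T₀ − T_ss)e^(−t/τ); set T = 66.61:
t = −τ ln[(T − T_ss)/(T₀ − T_ss)] = −371.902 · ln(0.110292) = 819.905 min.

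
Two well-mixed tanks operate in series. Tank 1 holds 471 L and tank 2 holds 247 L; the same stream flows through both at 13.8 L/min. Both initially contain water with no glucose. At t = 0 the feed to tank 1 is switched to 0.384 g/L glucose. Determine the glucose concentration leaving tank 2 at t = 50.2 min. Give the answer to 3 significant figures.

0.224 g/L

Species balance on tank i: dCᵢ/dt = (Cᵢ₋₁ − Cᵢ)/τᵢ with τᵢ = Vᵢ/Q.
τ₁ = 471/13.8 = 34.130 min; τ₂ = 247/13.8 = 17.899 min.
Solving the cascade with C₁(0)=C₂(0)=0 gives C₂(t) = C_in[1 − (τ₁ e^(−t/τ₁) − τ₂ e^(−t/τ₂))/(τ₁ − τ₂)].
At t = 50.2: e^(−t/τ₁) = 0.22974, e^(−t/τ₂) = 0.060525.
C₂ = 0.384·[1 − (34.130·0.22974 − 17.899·0.060525)/(16.232)] = 0.384·0.58368 = 0.22413 g/L.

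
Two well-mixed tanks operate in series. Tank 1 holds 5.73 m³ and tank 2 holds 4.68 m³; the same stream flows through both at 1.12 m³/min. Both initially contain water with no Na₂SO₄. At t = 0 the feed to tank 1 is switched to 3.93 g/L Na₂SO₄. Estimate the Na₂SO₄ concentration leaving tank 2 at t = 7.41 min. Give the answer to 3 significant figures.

Species balance on tank i: dCᵢ/dt = (Cᵢ₋₁ − Cᵢ)/τᵢ with τᵢ = Vᵢ/Q.
τ₁ = 5.73/1.12 = 5.1161 min; τ₂ = 4.68/1.12 = 4.1786 min.
Solving the cascade with C₁(0)=C₂(0)=0 gives C₂(t) = C_in[1 − (τ₁ e^(−t/τ₁) − τ₂ e^(−t/τ₂))/(τ₁ − τ₂)].
At t = 7.41: e^(−t/τ₁) = 0.23495, e^(−t/τ₂) = 0.16977.
C₂ = 3.93·[1 − (5.1161·0.23495 − 4.1786·0.16977)/(0.93750)] = 3.93·0.47451 = 1.8648 g/L.

1.86 g/L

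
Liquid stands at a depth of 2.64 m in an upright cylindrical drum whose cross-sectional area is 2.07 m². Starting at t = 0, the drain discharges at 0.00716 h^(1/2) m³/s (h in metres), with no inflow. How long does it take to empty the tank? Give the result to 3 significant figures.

939 s

A dh/dt = −Q_out = −0.00716 √h.
This is separable: 2 d(√h)/dt = −0.00716/A, so √h = √h₀ − (0.00716/(2A)) t.
Set h = 0: 2√h₀ = (0.00716/A) t_empty ⇒ t_empty = 2A√h₀/0.00716.
t_empty = 2·2.07·√2.64/0.00716 = 4.1400·1.6248/0.00716 = 939.48 s.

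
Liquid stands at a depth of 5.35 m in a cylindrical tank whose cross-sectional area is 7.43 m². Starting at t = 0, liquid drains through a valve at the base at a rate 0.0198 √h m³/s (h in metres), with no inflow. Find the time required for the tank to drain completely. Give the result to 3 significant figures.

A dh/dt = −Q_out = −0.0198 √h.
Separate and integrate: 2(√h − √h₀) = −(0.0198/A) t.
Tank is empty when √h = 0: t_empty = 2A√h₀/0.0198.
t_empty = 2·7.43·√5.35/0.0198 = 14.860·2.3130/0.0198 = 1735.9 s.

1740 s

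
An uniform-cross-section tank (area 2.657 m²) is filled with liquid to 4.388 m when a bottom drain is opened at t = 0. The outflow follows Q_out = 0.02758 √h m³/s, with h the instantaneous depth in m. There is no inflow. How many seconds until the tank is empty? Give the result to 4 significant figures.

A dh/dt = −Q_out = −0.02758 √h.
∫ h^(−1/2) dh = −(0.02758/A) ∫ dt, giving 2√h = 2√h₀ − (0.02758/A) t.
Tank is empty when √h = 0: t_empty = 2A√h₀/0.02758.
t_empty = 2·2.657·√4.388/0.02758 = 5.31400·2.09476/0.02758 = 403.609 s.

403.6 s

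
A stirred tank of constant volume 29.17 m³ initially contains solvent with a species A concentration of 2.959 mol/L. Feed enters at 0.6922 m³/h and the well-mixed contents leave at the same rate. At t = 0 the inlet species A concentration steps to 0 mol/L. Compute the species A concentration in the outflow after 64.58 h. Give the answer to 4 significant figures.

Mass balance on the solute (V constant): V dC/dt = Q(C_in − C).
Time constant τ = V/Q = 29.17/0.6922 = 42.1410 h.
Solution: C(t) = C_in + (C₀ − C_in) e^(−t/τ).
C(64.58) = 0 + (2.959 − 0)·e^(−64.58/42.1410) = 0 + (2.95900)·0.216001 = 0.639146 mol/L.

0.6391 mol/L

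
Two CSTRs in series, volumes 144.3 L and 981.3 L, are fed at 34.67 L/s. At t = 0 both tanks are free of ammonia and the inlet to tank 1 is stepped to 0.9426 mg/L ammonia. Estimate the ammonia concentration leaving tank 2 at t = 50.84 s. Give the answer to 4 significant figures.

Each tank obeys Vᵢ dCᵢ/dt = Q(Cᵢ₋₁ − Cᵢ), so τᵢ = Vᵢ/Q.
τ₁ = 144.3/34.67 = 4.16210 s; τ₂ = 981.3/34.67 = 28.3040 s.
Solving the cascade with C₁(0)=C₂(0)=0 gives C₂(t) = C_in[1 − (τ₁ e^(−t/τ₁) − τ₂ e^(−t/τ₂))/(τ₁ − τ₂)].
At t = 50.84: e^(−t/τ₁) = 4.95562e-06, e^(−t/τ₂) = 0.165926.
C₂ = 0.9426·[1 − (4.16210·4.95562e-06 − 28.3040·0.165926)/(-24.1419)] = 0.9426·0.805469 = 0.759235 mg/L.

0.7592 mg/L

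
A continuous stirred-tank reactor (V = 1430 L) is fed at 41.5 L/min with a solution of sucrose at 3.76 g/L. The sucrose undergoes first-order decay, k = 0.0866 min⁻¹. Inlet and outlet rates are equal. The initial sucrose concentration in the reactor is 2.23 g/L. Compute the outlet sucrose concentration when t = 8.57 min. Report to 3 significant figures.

1.42 g/L

V dC/dt = Q(C_in − C) − k V C.
dC/dt = (Q/V) C_in − (Q/V + k) C; effective rate a = Q/V + k = 0.029021 + 0.0866 = 0.11562 min⁻¹.
C_ss = Q C_in/(Q + kV) = 0.94376 g/L; C(t) = C_ss + (C₀ − C_ss) e^(−a t).
C(8.57) = 0.94376 + (1.2862)·e^(−0.11562·8.57) = 0.94376 + (1.2862)·0.37125 = 1.4213 g/L.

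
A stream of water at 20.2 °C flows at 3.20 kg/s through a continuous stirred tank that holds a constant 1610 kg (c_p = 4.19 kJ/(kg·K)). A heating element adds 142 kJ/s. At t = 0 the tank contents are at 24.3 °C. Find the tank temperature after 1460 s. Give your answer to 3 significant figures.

M c_p dT/dt = ṁ c_p (T_in − T) + Q̇.
τ = M/ṁ = 503.12 s; T_ss = T_in + Q̇/(ṁ c_p) = 20.2 + 142/(3.20·4.19) = 30.791 °C.
This is linear first-order; T(t) = T_ss + (T₀ − T_ss) e^(−t/τ).
T(1460) = 30.791 + (-6.4907)·e^(−1460/503.12) = 30.791 + (-6.4907)·0.054921 = 30.434 °C.

30.4 °C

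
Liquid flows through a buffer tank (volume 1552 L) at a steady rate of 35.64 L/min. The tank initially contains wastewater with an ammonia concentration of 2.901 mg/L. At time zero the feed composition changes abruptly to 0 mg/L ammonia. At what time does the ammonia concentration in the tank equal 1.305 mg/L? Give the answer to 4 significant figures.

34.79 min

Mass balance on the solute (V constant): V dC/dt = Q(C_in − C), so τ = V/Q = 43.5466 min.
C(t) = C_in + (C₀ − C_in) e^(−t/τ). Set C = 1.305 and solve for t:
e^(−t/τ) = (C − C_in)/(C₀ − C_in) = (1.305 − 0)/(2.901 − 0) = 0.449845
t = −τ ln(…) = 43.5466 × 0.798852 = 34.7873 min.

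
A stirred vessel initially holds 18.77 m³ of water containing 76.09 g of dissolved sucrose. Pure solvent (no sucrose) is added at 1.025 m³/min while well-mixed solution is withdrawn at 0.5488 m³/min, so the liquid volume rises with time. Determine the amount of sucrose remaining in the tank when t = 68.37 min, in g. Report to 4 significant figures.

Let m(t) be the amount of sucrose. Volume: V(t) = V₀ + (Q_in − Q_out) t = 18.77 + 0.476200 t; V(68.37) = 51.3278 m³.
Solute balance: dm/dt = 0 − Q_out C = −Q_out m/V(t).
dm/m = −Q_out dt/(V₀ + 0.476200 t); integrating gives ln(m/m₀) = −(Q_out/(Q_in−Q_out)) ln(V/V₀).
m = m₀ (V₀/V)^(Q_out/(Q_in−Q_out)) = 76.09 × (18.77/51.3278)^(1.15246) = 23.8689 g.

23.87 g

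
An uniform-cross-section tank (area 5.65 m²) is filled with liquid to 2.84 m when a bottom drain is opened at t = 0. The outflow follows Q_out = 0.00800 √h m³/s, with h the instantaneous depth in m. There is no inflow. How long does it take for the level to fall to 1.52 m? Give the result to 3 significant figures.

Mass balance (ρ constant): A dh/dt = −0.00800 √h.
∫ h^(−1/2) dh = −(0.00800/A) ∫ dt, giving 2√h = 2√h₀ − (0.00800/A) t.
t = 2A(√h₀ − √h)/0.00800 = 2·5.65·(√2.84 − √1.52)/0.00800
  = 11.300 × (1.6852 − 1.2329) / 0.00800 = 638.94 s.

639 s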